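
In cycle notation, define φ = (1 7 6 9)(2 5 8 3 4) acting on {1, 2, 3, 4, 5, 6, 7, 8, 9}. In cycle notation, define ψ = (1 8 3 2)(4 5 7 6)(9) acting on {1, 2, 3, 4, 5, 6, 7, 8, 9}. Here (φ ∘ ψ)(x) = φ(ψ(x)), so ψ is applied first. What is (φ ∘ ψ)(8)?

4

First apply ψ: ψ(8) = 3, then φ(3) = 4. Thus (φ ∘ ψ)(8) = 4.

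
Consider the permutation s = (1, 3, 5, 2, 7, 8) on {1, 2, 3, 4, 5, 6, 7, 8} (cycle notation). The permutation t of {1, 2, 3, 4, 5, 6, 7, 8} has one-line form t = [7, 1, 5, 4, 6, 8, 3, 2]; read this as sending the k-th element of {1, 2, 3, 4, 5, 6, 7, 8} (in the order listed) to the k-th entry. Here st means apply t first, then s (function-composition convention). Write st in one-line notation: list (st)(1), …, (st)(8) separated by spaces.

(st)(x) = s(t(x)). Computing each image: s(t(1)) = s(7) = 8, s(t(2)) = s(1) = 3, s(t(3)) = s(5) = 2, s(t(4)) = s(4) = 4, s(t(5)) = s(6) = 6, s(t(6)) = s(8) = 1, s(t(7)) = s(3) = 5, s(t(8)) = s(2) = 7.
Hence st = [8 3 2 4 6 1 5 7].

8 3 2 4 6 1 5 7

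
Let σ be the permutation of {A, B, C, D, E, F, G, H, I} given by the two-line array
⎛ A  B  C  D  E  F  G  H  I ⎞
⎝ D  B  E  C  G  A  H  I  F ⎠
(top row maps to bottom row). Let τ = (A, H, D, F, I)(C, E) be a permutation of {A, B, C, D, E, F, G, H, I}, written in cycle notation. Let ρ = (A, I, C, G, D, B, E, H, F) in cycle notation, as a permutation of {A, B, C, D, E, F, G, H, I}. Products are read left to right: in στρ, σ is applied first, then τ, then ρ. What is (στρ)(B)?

(στρ)(B) = ρ(τ(σ(B))). σ(B) = B, then τ(B) = B, then ρ(B) = E, so the result is E.

E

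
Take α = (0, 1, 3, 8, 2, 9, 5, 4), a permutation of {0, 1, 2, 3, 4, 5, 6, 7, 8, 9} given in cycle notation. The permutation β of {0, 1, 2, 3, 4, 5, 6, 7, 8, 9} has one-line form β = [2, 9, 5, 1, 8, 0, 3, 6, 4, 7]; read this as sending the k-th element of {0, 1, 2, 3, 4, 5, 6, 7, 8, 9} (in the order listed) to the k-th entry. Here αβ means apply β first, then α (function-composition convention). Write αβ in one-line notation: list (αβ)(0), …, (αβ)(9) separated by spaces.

Chase each element through β then α: 0 → 2 → 9; 1 → 9 → 5; 2 → 5 → 4; 3 → 1 → 3; 4 → 8 → 2; 5 → 0 → 1; 6 → 3 → 8; 7 → 6 → 6; 8 → 4 → 0; 9 → 7 → 7.
So αβ in one-line form is 9 5 4 3 2 1 8 6 0 7.

9 5 4 3 2 1 8 6 0 7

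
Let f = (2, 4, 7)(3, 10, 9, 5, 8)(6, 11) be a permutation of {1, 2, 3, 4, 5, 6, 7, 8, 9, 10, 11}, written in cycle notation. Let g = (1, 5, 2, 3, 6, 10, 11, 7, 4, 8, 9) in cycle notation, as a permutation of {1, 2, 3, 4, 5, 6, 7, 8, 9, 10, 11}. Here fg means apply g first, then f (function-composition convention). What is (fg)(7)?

(fg)(7) = f(g(7)). g(7) = 4, then f(4) = 7. So (fg)(7) = 7.

7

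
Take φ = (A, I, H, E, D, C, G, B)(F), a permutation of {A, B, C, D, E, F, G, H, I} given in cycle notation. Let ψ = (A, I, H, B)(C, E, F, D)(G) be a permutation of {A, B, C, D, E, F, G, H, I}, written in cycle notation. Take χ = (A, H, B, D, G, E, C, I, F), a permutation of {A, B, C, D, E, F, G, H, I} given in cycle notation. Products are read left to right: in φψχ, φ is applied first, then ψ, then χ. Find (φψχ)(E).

I

(φψχ)(E) = χ(ψ(φ(E))). φ(E) = D, then ψ(D) = C, then χ(C) = I, so the result is I.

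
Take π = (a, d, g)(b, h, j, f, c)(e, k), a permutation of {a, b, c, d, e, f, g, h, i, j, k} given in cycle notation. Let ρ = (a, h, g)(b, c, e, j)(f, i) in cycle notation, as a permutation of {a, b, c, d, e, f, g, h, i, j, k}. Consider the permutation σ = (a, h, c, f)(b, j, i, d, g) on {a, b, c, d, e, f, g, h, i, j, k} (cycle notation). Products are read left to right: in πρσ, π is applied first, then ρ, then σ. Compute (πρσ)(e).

Apply the permutations in order: π(e) = k, then ρ(k) = k, then σ(k) = k. So (πρσ)(e) = k.

k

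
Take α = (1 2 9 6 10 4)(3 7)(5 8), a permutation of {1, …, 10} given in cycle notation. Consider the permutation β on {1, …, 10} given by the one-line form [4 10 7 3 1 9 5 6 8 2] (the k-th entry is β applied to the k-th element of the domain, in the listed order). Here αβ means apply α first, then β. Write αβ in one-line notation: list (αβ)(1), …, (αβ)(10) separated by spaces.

For each element, apply α then β: 1 → 2 → 10; 2 → 9 → 8; 3 → 7 → 5; 4 → 1 → 4; 5 → 8 → 6; 6 → 10 → 2; 7 → 3 → 7; 8 → 5 → 1; 9 → 6 → 9; 10 → 4 → 3.
So αβ in one-line form is 10 8 5 4 6 2 7 1 9 3.

10 8 5 4 6 2 7 1 9 3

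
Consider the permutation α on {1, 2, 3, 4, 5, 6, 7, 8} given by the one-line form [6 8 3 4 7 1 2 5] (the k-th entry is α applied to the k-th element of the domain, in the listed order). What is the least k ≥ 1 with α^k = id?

4

Decomposing into disjoint cycles gives cycle lengths 4, 2, 1, 1.
The order of α is the least common multiple of its cycle lengths: lcm(4, 2) = 4.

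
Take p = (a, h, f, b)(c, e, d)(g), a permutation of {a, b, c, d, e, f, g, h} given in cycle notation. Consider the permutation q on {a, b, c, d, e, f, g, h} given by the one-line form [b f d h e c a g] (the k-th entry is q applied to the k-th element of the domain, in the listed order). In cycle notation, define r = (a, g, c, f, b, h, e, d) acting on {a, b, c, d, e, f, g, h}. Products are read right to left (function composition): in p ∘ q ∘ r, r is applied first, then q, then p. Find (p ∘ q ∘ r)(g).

c

Chase g: r(g) = c; q(c) = d; p(d) = c. Hence (p ∘ q ∘ r)(g) = c.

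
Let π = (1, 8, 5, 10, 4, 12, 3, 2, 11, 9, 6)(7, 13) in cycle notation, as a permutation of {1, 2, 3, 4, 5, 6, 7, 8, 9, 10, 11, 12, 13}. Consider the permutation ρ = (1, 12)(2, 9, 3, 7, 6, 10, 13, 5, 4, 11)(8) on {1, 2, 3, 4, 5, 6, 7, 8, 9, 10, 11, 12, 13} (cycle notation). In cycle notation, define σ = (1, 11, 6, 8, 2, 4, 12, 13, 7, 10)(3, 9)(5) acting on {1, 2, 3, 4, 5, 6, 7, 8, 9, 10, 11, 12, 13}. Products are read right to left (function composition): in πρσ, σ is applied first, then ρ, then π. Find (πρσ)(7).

Apply the permutations in order: σ(7) = 10, then ρ(10) = 13, then π(13) = 7. So (πρσ)(7) = 7.

7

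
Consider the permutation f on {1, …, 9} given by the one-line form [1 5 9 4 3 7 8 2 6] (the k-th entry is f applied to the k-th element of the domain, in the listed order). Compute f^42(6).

6

Tracing 6 → 7 → … returns to 6 after 7 steps, so 6 lies in a 7-cycle (2, 5, 3, 9, 6, 7, 8).
Powers repeat with period 7 on this cycle, and 42 mod 7 = 0, so f^42(6) = f^0(6).
So f^42(6) = 6.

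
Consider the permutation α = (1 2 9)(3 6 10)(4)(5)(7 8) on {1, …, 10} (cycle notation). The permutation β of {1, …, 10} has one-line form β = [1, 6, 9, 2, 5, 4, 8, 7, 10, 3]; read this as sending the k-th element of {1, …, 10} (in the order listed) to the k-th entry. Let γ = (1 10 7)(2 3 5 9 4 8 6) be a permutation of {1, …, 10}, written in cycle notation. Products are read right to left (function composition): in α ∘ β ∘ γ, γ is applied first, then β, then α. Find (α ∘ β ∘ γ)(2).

Apply the permutations in order: γ(2) = 3, then β(3) = 9, then α(9) = 1. So (α ∘ β ∘ γ)(2) = 1.

1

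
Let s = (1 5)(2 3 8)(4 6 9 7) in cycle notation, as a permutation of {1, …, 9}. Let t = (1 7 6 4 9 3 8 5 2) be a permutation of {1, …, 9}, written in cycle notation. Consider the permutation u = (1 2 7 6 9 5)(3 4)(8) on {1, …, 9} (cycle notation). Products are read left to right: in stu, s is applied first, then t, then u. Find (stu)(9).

(stu)(9) = u(t(s(9))). s(9) = 7, then t(7) = 6, then u(6) = 9, so the result is 9.

9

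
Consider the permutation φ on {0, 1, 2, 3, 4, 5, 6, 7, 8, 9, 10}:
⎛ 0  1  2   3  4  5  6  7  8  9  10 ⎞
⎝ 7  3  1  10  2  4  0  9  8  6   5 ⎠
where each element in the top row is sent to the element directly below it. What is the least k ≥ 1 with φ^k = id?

12

The disjoint-cycle form of φ has cycle lengths 6, 4, 1.
Since disjoint cycles commute, ord(φ) = lcm(6, 4) = 12.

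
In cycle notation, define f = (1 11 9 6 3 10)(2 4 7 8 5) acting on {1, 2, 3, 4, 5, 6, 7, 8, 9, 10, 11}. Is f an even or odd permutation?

The cycle lengths are 6, 5.
A cycle of length ℓ contributes ℓ−1 transpositions, so f is a product of 5 + 4 = 9 transpositions — odd.

odd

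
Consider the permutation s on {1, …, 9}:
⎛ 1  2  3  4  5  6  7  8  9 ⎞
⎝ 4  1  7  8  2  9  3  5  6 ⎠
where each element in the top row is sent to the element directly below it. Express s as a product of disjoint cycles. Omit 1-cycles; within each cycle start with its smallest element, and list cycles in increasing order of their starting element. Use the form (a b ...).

(1 4 8 5 2)(3 7)(6 9)

From 1: 1 → 4 → 8 → 5 → 2 → 1, closing the cycle (1 4 8 5 2).
Continuing from each remaining unvisited element yields (1 4 8 5 2)(3 7)(6 9).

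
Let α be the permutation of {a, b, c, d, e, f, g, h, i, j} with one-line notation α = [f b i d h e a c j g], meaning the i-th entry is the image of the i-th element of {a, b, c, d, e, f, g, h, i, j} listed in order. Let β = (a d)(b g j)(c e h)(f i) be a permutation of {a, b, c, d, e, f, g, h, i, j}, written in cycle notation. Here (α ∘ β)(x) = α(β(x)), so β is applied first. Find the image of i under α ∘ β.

(α ∘ β)(i) = α(β(i)). β(i) = f, then α(f) = e. So (α ∘ β)(i) = e.

e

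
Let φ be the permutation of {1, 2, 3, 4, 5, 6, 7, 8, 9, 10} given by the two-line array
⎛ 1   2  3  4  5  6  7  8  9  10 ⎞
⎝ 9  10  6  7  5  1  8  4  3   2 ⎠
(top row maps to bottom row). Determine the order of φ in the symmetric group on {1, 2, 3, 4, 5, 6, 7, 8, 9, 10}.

Writing φ as disjoint cycles, the cycle lengths are 4, 3, 2, 1.
The order of φ is the least common multiple of its cycle lengths: lcm(4, 3, 2) = 12.

12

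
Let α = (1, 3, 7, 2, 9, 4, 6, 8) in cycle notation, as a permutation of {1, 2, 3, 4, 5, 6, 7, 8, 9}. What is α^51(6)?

6 lies in the 8-cycle (1, 3, 7, 2, 9, 4, 6, 8).
On an 8-cycle, α^8 is the identity, so α^51 = α^3 there (51 ≡ 3 mod 8).
Stepping 3 places around the cycle: 6 → 8 → 1 → 3.

3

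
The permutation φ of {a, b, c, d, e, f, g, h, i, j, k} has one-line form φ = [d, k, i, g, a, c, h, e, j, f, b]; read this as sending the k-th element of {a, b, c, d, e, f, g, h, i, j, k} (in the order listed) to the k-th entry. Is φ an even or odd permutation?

In disjoint-cycle form the cycle lengths are 5, 4, 2.
A cycle is odd iff its length is even; φ has 2 even-length cycles, so sgn(φ) = (−1)^2 and φ is even.

even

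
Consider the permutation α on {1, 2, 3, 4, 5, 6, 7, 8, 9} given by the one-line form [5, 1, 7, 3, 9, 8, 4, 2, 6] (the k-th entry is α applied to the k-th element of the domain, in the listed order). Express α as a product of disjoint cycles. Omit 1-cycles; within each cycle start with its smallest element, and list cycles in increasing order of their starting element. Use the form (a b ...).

(1 5 9 6 8 2)(3 7 4)

From 1: 1 → 5 → 9 → 6 → 8 → 2 → 1, closing the cycle (1 5 9 6 8 2).
Continuing from each remaining unvisited element yields (1 5 9 6 8 2)(3 7 4).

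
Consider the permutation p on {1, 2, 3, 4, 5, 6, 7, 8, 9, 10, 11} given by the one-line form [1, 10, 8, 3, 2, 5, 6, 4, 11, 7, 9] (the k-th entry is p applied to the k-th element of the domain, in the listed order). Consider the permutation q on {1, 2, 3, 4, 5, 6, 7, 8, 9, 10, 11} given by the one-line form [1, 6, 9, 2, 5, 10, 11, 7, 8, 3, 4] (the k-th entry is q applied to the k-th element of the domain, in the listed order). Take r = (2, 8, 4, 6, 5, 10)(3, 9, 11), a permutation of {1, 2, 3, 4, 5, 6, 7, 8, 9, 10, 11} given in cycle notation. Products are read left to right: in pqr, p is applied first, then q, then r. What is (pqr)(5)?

5

Chase 5: p(5) = 2; q(2) = 6; r(6) = 5. Hence (pqr)(5) = 5.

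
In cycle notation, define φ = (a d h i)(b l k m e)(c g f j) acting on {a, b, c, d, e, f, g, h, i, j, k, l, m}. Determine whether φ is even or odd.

The cycle lengths are 5, 4, 4.
A cycle of length ℓ contributes ℓ−1 transpositions, so φ is a product of 4 + 3 + 3 = 10 transpositions — even.

even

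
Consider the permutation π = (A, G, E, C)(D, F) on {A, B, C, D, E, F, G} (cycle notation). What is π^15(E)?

G

E lies in the 4-cycle (A, G, E, C).
On a 4-cycle, π^4 is the identity, so π^15 = π^3 there (15 ≡ 3 mod 4).
Advancing 3 steps from E: E → C → A → G.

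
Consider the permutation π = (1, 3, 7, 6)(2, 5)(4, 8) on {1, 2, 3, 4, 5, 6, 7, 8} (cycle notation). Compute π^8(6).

6 lies in the 4-cycle (1, 3, 7, 6).
On a 4-cycle, π^4 is the identity, so π^8 = π^0 there (8 ≡ 0 mod 4).
So π^8(6) = 6.

6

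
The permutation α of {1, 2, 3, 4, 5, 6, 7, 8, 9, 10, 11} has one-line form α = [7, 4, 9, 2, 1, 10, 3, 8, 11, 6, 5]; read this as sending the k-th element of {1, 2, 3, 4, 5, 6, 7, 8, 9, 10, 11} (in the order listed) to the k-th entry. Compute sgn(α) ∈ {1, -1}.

-1

In disjoint-cycle form the cycle lengths are 6, 2, 2, 1.
A cycle of length ℓ contributes ℓ−1 transpositions, so α is a product of 5 + 1 + 1 = 7 transpositions — odd.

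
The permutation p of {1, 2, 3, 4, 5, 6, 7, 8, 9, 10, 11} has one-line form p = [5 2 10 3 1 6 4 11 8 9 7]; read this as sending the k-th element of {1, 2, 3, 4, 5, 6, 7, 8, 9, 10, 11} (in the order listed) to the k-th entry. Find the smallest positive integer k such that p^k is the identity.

14

Writing p as disjoint cycles, the cycle lengths are 7, 2, 1, 1.
Since disjoint cycles commute, ord(p) = lcm(7, 2) = 14.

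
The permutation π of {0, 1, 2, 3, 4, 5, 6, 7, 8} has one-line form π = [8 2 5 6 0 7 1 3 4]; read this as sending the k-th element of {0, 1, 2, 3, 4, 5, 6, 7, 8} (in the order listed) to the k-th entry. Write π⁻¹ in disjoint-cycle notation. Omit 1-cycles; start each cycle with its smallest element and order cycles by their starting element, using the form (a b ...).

The cycle decomposition of π is (0 8 4)(1 2 5 7 3 6).
Reversing each cycle (and rotating so the smallest element leads) gives π⁻¹ = (0 4 8)(1 6 3 7 5 2).

(0 4 8)(1 6 3 7 5 2)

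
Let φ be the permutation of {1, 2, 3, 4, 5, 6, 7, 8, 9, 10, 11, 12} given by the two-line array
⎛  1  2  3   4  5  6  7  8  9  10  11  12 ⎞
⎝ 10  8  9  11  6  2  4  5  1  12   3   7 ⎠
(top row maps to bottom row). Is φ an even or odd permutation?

In disjoint-cycle form the cycle lengths are 8, 4.
A cycle is odd iff its length is even; φ has 2 even-length cycles, so sgn(φ) = (−1)^2 and φ is even.

even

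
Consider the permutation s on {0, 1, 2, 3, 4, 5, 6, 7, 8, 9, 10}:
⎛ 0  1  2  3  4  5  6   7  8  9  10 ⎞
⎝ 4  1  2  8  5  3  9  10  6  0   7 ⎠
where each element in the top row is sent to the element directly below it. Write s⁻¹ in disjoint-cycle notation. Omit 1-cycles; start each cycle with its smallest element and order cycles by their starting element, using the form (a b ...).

(0 9 6 8 3 5 4)(7 10)

The cycle decomposition of s is (0 4 5 3 8 6 9)(7 10).
Reversing each cycle (and rotating so the smallest element leads) gives s⁻¹ = (0 9 6 8 3 5 4)(7 10).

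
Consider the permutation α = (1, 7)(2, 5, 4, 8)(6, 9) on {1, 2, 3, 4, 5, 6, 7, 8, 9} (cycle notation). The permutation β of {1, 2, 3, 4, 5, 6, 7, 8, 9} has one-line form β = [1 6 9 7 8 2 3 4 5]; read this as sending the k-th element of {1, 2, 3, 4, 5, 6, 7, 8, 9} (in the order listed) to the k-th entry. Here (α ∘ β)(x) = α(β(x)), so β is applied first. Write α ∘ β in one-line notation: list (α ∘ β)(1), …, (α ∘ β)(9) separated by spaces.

7 9 6 1 2 5 3 8 4

For each element, apply β then α: 1 → 1 → 7; 2 → 6 → 9; 3 → 9 → 6; 4 → 7 → 1; 5 → 8 → 2; 6 → 2 → 5; 7 → 3 → 3; 8 → 4 → 8; 9 → 5 → 4.
So α ∘ β in one-line form is 7 9 6 1 2 5 3 8 4.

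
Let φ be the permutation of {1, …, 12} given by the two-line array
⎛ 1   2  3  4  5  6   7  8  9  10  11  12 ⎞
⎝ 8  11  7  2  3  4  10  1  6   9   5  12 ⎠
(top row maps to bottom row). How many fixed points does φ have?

1

The fixed points (elements with φ(x) = x) are {12}, so there is 1.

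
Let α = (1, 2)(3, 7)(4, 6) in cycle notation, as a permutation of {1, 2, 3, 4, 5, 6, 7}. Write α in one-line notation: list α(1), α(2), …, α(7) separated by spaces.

Reading each image from the cycles: 1→2, 2→1, 3→7, 4→6, 5→5, 6→4, 7→3.
So the one-line form is 2 1 7 6 5 4 3.

2 1 7 6 5 4 3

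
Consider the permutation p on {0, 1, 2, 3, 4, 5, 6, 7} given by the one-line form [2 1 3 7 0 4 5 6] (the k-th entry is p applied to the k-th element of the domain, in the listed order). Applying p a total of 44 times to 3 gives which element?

Tracing 3 → 7 → … returns to 3 after 7 steps, so 3 lies in a 7-cycle (0 2 3 7 6 5 4).
Powers repeat with period 7 on this cycle, and 44 mod 7 = 2, so p^44(3) = p^2(3).
Stepping 2 places around the cycle: 3 → 7 → 6.

6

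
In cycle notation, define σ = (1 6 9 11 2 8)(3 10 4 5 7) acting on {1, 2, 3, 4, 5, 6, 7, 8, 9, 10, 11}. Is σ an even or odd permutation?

odd

The cycle lengths are 6, 5.
A cycle of length ℓ contributes ℓ−1 transpositions, so σ is a product of 5 + 4 = 9 transpositions — odd.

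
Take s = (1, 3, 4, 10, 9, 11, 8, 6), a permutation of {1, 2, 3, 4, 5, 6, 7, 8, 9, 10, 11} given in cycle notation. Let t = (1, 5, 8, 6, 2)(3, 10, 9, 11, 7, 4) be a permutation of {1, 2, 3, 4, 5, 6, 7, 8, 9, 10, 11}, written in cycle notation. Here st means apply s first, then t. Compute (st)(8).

(st)(8) = t(s(8)). s(8) = 6, then t(6) = 2. So (st)(8) = 2.

2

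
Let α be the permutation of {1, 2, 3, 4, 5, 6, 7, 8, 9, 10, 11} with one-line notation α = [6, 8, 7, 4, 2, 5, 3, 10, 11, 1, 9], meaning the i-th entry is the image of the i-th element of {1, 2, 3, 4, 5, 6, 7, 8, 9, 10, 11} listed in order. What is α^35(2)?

5

Tracing 2 → 8 → … returns to 2 after 6 steps, so 2 lies in a 6-cycle (1 6 5 2 8 10).
Since the cycle has length 6, α^35 acts on it the same as α^5 (35 mod 6 = 5).
Advancing 5 steps from 2: 2 → 8 → 10 → 1 → 6 → 5.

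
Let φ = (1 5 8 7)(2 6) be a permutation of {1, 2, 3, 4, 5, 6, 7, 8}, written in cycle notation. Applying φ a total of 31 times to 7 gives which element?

7 lies in the 4-cycle (1 5 8 7).
Powers repeat with period 4 on this cycle, and 31 mod 4 = 3, so φ^31(7) = φ^3(7).
Advancing 3 steps from 7: 7 → 1 → 5 → 8.

8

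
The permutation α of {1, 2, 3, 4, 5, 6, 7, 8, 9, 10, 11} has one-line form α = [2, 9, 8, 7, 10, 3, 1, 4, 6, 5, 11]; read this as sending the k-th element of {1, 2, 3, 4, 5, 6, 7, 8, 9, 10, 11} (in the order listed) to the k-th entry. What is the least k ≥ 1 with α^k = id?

The disjoint-cycle form of α has cycle lengths 8, 2, 1.
The order is lcm(8, 2) = 8.

8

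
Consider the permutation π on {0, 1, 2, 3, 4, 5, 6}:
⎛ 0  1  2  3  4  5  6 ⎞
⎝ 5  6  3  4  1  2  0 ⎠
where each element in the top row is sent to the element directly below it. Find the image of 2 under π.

The entry below 2 in the array is 3, so π(2) = 3.

3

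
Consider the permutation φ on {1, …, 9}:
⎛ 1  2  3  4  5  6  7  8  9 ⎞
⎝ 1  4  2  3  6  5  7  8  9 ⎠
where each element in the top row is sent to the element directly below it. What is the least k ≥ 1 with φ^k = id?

6

The disjoint-cycle form of φ has cycle lengths 3, 2, 1, 1, 1, 1.
The order of φ is the least common multiple of its cycle lengths: lcm(3, 2) = 6.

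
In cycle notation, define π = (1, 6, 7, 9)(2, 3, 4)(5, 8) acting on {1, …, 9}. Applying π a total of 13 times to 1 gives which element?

6

1 lies in the 4-cycle (1, 6, 7, 9).
Since the cycle has length 4, π^13 acts on it the same as π^1 (13 mod 4 = 1).
Stepping 1 place around the cycle: 1 → 6.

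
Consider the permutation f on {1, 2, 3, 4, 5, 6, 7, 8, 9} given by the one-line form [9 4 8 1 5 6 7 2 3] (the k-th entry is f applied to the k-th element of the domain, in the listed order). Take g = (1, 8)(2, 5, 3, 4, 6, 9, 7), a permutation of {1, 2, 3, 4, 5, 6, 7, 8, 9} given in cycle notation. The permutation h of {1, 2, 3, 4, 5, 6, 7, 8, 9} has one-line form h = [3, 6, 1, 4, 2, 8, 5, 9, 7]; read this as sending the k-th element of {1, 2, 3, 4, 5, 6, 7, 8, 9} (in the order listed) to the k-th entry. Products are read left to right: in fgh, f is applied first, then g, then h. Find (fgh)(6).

Apply the permutations in order: f(6) = 6, then g(6) = 9, then h(9) = 7. So (fgh)(6) = 7.

7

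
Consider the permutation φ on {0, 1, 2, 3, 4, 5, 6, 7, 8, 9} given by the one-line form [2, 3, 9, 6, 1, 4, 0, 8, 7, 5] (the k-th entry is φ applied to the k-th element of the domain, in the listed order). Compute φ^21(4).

2

Tracing 4 → 1 → … returns to 4 after 8 steps, so 4 lies in an 8-cycle (0 2 9 5 4 1 3 6).
On an 8-cycle, φ^8 is the identity, so φ^21 = φ^5 there (21 ≡ 5 mod 8).
Stepping 5 places around the cycle: 4 → 1 → 3 → 6 → 0 → 2.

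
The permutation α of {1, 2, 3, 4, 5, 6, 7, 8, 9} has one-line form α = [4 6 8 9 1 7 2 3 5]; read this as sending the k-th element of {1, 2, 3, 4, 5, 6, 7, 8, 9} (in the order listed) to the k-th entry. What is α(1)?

4

1 is element number 1 of the domain, and entry number 1 of the one-line form is 4, so α(1) = 4.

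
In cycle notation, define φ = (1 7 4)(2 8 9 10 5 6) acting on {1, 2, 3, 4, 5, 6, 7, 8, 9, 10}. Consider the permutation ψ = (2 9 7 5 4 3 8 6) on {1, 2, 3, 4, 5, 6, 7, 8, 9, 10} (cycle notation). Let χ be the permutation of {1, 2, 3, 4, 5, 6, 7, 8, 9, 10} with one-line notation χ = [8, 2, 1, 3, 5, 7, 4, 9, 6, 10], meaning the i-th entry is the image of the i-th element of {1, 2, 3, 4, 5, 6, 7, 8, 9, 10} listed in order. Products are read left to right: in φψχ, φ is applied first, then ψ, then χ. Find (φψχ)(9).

10

(φψχ)(9) = χ(ψ(φ(9))). φ(9) = 10, then ψ(10) = 10, then χ(10) = 10, so the result is 10.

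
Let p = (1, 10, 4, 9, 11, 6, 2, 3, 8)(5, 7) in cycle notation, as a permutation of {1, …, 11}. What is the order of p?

The disjoint cycles have lengths 9, 2.
The order is lcm(9, 2) = 18.

18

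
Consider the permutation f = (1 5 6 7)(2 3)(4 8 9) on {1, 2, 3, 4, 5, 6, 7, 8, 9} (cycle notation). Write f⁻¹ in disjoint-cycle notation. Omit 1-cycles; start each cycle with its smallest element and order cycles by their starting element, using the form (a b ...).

Inverting a permutation written in cycle notation just reverses the order within every cycle.
Reversing each cycle of f and rotating so the smallest element leads gives (1 7 6 5)(2 3)(4 9 8).

(1 7 6 5)(2 3)(4 9 8)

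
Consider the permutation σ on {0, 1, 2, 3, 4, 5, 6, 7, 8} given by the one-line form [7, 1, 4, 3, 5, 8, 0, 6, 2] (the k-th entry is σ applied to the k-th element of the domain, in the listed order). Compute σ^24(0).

Tracing 0 → 7 → … returns to 0 after 3 steps, so 0 lies in a 3-cycle (0, 7, 6).
Powers repeat with period 3 on this cycle, and 24 mod 3 = 0, so σ^24(0) = σ^0(0).
So σ^24(0) = 0.

0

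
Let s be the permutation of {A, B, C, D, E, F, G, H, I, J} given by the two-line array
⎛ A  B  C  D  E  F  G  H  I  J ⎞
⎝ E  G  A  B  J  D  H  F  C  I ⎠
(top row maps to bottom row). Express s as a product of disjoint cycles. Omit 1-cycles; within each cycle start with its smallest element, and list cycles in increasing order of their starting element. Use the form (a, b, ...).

(A, E, J, I, C)(B, G, H, F, D)

From A: A → E → J → I → C → A, closing the cycle (A, E, J, I, C).
Repeating from the next unused element and collecting all non-trivial cycles gives (A, E, J, I, C)(B, G, H, F, D).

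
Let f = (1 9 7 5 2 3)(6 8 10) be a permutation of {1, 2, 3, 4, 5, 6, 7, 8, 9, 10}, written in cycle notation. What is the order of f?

The cycle type of f is (6, 3, 1).
The order is lcm(6, 3) = 6.

6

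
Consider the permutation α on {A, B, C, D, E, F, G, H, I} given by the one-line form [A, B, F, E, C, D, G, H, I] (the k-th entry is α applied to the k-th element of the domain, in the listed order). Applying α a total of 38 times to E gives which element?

F

Tracing E → C → … returns to E after 4 steps, so E lies in a 4-cycle (C, F, D, E).
Powers repeat with period 4 on this cycle, and 38 mod 4 = 2, so α^38(E) = α^2(E).
Advancing 2 steps from E: E → C → F.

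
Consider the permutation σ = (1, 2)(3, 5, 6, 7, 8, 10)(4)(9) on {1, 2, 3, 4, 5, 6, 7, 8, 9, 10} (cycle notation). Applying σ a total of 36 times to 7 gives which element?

7 lies in the 6-cycle (3, 5, 6, 7, 8, 10).
Since the cycle has length 6, σ^36 acts on it the same as σ^0 (36 mod 6 = 0).
So σ^36(7) = 7.

7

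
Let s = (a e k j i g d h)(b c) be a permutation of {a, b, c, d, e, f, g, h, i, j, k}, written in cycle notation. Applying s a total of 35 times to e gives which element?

e lies in the 8-cycle (a e k j i g d h).
Since the cycle has length 8, s^35 acts on it the same as s^3 (35 mod 8 = 3).
Stepping 3 places around the cycle: e → k → j → i.

i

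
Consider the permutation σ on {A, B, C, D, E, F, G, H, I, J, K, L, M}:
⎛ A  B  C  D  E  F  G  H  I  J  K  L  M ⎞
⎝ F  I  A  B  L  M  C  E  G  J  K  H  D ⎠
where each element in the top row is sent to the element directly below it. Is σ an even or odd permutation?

odd

In disjoint-cycle form the cycle lengths are 8, 3, 1, 1.
A cycle is odd iff its length is even; σ has 1 even-length cycle, so sgn(σ) = (−1)^1 and σ is odd.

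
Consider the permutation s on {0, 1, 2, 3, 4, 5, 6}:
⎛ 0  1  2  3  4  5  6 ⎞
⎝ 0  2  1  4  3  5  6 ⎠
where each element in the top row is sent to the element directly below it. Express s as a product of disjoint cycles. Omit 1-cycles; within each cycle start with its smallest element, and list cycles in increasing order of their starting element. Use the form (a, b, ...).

Start at 1 and follow images: 1 → 2 → 1, giving the cycle (1, 2).
Repeating from the next unused element and collecting all non-trivial cycles gives (1, 2)(3, 4).

(1, 2)(3, 4)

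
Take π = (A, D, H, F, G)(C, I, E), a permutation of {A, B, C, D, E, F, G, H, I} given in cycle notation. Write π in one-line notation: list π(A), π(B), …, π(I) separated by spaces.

Each element maps to the next entry in its cycle (wrapping to the front): A→D, B→B, C→I, D→H, E→C, F→G, G→A, H→F, I→E.
So the one-line form is D B I H C G A F E.

D B I H C G A F E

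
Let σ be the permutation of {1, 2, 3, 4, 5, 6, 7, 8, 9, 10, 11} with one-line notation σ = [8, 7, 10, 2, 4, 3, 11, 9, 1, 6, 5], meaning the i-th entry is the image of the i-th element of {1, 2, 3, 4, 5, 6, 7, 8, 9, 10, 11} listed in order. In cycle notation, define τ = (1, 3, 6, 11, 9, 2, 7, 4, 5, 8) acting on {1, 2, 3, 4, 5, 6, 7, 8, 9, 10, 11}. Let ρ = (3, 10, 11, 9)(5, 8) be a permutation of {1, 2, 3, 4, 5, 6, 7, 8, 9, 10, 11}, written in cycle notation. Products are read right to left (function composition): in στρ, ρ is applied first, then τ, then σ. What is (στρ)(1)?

10

(στρ)(1) = σ(τ(ρ(1))). ρ(1) = 1, then τ(1) = 3, then σ(3) = 10, so the result is 10.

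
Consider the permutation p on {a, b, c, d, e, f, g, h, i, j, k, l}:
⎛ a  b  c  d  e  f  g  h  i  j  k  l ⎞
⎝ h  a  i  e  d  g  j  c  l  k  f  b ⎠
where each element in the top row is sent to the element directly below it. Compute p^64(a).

Tracing a → h → … returns to a after 6 steps, so a lies in a 6-cycle (a h c i l b).
On a 6-cycle, p^6 is the identity, so p^64 = p^4 there (64 ≡ 4 mod 6).
Advancing 4 steps from a: a → h → c → i → l.

l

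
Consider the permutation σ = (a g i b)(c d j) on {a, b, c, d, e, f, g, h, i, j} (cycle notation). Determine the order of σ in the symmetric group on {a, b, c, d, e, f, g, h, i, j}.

12

The cycle type of σ is (4, 3, 1, 1, 1).
The order is lcm(4, 3) = 12.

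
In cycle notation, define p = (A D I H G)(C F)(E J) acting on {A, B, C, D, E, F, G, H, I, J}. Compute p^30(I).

I

I lies in the 5-cycle (A D I H G).
On a 5-cycle, p^5 is the identity, so p^30 = p^0 there (30 ≡ 0 mod 5).
So p^30(I) = I.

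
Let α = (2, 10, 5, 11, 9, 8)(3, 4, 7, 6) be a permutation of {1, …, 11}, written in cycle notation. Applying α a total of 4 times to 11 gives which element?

10

11 lies in the 6-cycle (2, 10, 5, 11, 9, 8).
Advancing 4 steps from 11: 11 → 9 → 8 → 2 → 10.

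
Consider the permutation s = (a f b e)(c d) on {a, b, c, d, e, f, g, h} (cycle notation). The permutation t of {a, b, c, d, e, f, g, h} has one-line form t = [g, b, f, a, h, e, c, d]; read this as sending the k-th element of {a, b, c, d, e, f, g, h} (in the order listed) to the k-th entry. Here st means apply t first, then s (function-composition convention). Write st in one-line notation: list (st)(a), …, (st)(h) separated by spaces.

g e b f h a d c

For each element, apply t then s: a → g → g; b → b → e; c → f → b; d → a → f; e → h → h; f → e → a; g → c → d; h → d → c.
Collecting the images, st = [g e b f h a d c].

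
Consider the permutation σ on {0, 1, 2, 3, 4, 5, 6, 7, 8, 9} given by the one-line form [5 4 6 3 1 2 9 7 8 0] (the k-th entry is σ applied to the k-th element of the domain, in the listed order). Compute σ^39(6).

2

Tracing 6 → 9 → … returns to 6 after 5 steps, so 6 lies in a 5-cycle (0, 5, 2, 6, 9).
Since the cycle has length 5, σ^39 acts on it the same as σ^4 (39 mod 5 = 4).
Advancing 4 steps from 6: 6 → 9 → 0 → 5 → 2.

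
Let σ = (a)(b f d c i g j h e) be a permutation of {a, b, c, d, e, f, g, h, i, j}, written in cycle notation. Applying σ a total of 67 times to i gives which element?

e

i lies in the 9-cycle (b f d c i g j h e).
Powers repeat with period 9 on this cycle, and 67 mod 9 = 4, so σ^67(i) = σ^4(i).
Advancing 4 steps from i: i → g → j → h → e.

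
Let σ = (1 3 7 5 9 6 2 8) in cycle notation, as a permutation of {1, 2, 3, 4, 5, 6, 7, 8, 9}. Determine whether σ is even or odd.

odd

The cycle lengths are 8, 1.
A cycle of length ℓ contributes ℓ−1 transpositions, so σ is a product of 7 transpositions — odd.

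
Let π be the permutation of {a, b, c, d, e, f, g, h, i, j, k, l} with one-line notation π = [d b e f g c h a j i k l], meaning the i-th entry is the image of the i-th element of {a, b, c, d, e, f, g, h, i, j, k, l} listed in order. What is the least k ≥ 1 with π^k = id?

14

Decomposing into disjoint cycles gives cycle lengths 7, 2, 1, 1, 1.
Since disjoint cycles commute, ord(π) = lcm(7, 2) = 14.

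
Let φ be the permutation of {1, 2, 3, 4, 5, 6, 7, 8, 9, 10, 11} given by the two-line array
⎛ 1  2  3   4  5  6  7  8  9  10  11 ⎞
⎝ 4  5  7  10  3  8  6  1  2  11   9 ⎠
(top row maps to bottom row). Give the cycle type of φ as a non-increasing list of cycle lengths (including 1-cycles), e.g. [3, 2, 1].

The disjoint cycles are (1, 4, 10, 11, 9, 2, 5, 3, 7, 6, 8), with lengths 11 in non-increasing order.

[11]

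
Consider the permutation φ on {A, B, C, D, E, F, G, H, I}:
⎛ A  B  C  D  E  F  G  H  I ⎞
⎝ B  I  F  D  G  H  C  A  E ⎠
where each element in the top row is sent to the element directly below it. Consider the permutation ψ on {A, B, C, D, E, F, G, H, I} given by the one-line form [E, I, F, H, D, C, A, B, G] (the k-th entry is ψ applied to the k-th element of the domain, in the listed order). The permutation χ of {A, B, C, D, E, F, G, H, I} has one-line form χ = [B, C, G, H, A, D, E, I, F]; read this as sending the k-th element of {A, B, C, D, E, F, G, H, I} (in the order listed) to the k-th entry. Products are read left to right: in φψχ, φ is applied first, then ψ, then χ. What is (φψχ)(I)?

H

(φψχ)(I) = χ(ψ(φ(I))). φ(I) = E, then ψ(E) = D, then χ(D) = H, so the result is H.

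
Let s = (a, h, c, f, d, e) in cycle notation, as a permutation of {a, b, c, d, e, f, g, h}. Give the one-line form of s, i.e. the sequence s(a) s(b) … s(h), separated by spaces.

Reading each image from the cycles: a→h, b→b, c→f, d→e, e→a, f→d, g→g, h→c.
Listing these in domain order gives h b f e a d g c.

h b f e a d g c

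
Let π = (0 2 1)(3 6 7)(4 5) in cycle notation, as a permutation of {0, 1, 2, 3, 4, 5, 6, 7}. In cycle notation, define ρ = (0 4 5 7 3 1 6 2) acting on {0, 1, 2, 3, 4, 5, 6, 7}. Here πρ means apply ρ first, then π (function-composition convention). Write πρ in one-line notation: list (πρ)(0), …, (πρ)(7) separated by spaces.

5 7 2 0 4 3 1 6

For each element, apply ρ then π: 0 → 4 → 5; 1 → 6 → 7; 2 → 0 → 2; 3 → 1 → 0; 4 → 5 → 4; 5 → 7 → 3; 6 → 2 → 1; 7 → 3 → 6.
So πρ in one-line form is 5 7 2 0 4 3 1 6.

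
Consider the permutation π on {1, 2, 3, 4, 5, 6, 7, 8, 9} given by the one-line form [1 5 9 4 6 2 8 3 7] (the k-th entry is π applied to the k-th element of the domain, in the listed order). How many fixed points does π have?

The fixed points (elements with π(x) = x) are {1, 4}, so there are 2.

2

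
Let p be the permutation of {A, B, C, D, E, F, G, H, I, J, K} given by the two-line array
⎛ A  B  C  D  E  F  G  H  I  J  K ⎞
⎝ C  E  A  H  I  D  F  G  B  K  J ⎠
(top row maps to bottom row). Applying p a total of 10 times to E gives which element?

Tracing E → I → … returns to E after 3 steps, so E lies in a 3-cycle (B, E, I).
On a 3-cycle, p^3 is the identity, so p^10 = p^1 there (10 ≡ 1 mod 3).
Advancing 1 step from E: E → I.

I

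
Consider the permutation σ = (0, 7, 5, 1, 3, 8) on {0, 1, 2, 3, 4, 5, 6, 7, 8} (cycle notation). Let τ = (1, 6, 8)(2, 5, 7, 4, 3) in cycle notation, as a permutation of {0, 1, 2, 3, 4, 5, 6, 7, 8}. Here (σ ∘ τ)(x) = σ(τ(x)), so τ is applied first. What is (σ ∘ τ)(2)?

1

First apply τ: τ(2) = 5, then σ(5) = 1. Thus (σ ∘ τ)(2) = 1.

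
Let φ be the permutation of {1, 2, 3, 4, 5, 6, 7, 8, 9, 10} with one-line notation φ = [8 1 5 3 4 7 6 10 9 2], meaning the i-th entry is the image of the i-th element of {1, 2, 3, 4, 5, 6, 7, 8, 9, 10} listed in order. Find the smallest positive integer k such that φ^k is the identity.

Decomposing into disjoint cycles gives cycle lengths 4, 3, 2, 1.
Since disjoint cycles commute, ord(φ) = lcm(4, 3, 2) = 12.

12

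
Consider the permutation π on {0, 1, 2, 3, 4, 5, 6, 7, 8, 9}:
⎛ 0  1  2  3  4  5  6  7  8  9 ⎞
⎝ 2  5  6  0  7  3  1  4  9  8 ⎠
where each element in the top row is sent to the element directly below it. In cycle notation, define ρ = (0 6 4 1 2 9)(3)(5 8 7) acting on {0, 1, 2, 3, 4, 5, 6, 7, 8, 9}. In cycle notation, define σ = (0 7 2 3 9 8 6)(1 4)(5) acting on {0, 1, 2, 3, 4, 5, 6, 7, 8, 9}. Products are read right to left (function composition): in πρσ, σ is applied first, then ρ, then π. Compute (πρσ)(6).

1

(πρσ)(6) = π(ρ(σ(6))). σ(6) = 0, then ρ(0) = 6, then π(6) = 1, so the result is 1.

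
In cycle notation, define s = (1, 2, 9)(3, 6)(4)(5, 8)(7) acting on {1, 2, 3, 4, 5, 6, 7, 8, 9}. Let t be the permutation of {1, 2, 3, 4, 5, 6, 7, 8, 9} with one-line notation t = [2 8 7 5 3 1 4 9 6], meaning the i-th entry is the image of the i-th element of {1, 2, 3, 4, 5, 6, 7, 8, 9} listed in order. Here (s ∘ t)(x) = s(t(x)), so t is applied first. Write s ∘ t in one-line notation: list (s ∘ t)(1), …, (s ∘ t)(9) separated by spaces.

9 5 7 8 6 2 4 1 3

Chase each element through t then s: 1 → 2 → 9; 2 → 8 → 5; 3 → 7 → 7; 4 → 5 → 8; 5 → 3 → 6; 6 → 1 → 2; 7 → 4 → 4; 8 → 9 → 1; 9 → 6 → 3.
Collecting the images, s ∘ t = [9 5 7 8 6 2 4 1 3].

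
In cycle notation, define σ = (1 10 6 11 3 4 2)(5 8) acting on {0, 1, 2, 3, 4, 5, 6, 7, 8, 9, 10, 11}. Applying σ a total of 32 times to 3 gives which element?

10

3 lies in the 7-cycle (1 10 6 11 3 4 2).
Powers repeat with period 7 on this cycle, and 32 mod 7 = 4, so σ^32(3) = σ^4(3).
Advancing 4 steps from 3: 3 → 4 → 2 → 1 → 10.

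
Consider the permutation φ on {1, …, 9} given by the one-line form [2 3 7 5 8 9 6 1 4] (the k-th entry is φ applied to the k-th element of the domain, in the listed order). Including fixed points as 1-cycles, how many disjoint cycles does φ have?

1

The cycle decomposition is (1 2 3 7 6 9 4 5 8), which has 1 cycle (counting 1-cycles).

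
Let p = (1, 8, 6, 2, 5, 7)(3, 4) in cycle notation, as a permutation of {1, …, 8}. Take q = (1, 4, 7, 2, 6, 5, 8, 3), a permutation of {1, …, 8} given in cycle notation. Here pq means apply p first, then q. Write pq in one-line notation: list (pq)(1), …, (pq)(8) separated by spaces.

(pq)(x) = q(p(x)). Computing each image: q(p(1)) = q(8) = 3, q(p(2)) = q(5) = 8, q(p(3)) = q(4) = 7, q(p(4)) = q(3) = 1, q(p(5)) = q(7) = 2, q(p(6)) = q(2) = 6, q(p(7)) = q(1) = 4, q(p(8)) = q(6) = 5.
Hence pq = [3 8 7 1 2 6 4 5].

3 8 7 1 2 6 4 5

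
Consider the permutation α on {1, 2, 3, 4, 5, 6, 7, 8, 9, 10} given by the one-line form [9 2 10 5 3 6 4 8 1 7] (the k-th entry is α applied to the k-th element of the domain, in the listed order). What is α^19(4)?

Tracing 4 → 5 → … returns to 4 after 5 steps, so 4 lies in a 5-cycle (3 10 7 4 5).
Powers repeat with period 5 on this cycle, and 19 mod 5 = 4, so α^19(4) = α^4(4).
Advancing 4 steps from 4: 4 → 5 → 3 → 10 → 7.

7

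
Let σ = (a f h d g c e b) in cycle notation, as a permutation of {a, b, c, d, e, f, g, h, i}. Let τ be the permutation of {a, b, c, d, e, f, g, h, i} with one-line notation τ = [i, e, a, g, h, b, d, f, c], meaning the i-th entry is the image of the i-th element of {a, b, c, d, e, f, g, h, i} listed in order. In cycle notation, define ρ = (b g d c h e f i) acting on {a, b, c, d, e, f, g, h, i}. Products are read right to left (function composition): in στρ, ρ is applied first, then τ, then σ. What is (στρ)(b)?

g

Apply the permutations in order: ρ(b) = g, then τ(g) = d, then σ(d) = g. So (στρ)(b) = g.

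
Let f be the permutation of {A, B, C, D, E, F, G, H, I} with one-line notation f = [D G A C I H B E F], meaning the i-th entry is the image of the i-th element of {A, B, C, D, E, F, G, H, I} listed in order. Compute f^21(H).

Tracing H → E → … returns to H after 4 steps, so H lies in a 4-cycle (E, I, F, H).
Since the cycle has length 4, f^21 acts on it the same as f^1 (21 mod 4 = 1).
Stepping 1 place around the cycle: H → E.

E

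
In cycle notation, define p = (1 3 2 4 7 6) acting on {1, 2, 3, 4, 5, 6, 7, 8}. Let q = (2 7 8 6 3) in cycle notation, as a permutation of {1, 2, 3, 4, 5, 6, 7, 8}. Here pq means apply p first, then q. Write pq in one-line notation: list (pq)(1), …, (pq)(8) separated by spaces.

For each element, apply p then q: 1 → 3 → 2; 2 → 4 → 4; 3 → 2 → 7; 4 → 7 → 8; 5 → 5 → 5; 6 → 1 → 1; 7 → 6 → 3; 8 → 8 → 6.
Collecting the images, pq = [2 4 7 8 5 1 3 6].

2 4 7 8 5 1 3 6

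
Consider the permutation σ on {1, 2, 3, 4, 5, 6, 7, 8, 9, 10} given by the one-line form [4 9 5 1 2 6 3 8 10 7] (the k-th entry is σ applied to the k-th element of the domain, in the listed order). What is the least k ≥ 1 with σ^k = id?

6

Writing σ as disjoint cycles, the cycle lengths are 6, 2, 1, 1.
The order of σ is the least common multiple of its cycle lengths: lcm(6, 2) = 6.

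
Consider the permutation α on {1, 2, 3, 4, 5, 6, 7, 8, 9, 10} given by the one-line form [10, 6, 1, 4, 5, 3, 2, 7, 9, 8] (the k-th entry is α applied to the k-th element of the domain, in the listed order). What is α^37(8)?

2

Tracing 8 → 7 → … returns to 8 after 7 steps, so 8 lies in a 7-cycle (1 10 8 7 2 6 3).
On a 7-cycle, α^7 is the identity, so α^37 = α^2 there (37 ≡ 2 mod 7).
Stepping 2 places around the cycle: 8 → 7 → 2.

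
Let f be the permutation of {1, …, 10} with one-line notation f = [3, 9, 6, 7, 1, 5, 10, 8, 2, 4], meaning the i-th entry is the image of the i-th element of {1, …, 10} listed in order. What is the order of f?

12

The disjoint-cycle form of f has cycle lengths 4, 3, 2, 1.
Since disjoint cycles commute, ord(f) = lcm(4, 3, 2) = 12.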